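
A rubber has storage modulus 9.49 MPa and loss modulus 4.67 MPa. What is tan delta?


tan delta = E'' / E'
= 4.67 / 9.49
= 0.4921

tan delta = 0.4921


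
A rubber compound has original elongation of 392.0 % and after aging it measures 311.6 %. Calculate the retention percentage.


Retention = aged / original * 100
= 311.6 / 392.0 * 100
= 79.5%

79.5%


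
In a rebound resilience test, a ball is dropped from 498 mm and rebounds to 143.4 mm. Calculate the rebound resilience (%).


Resilience = h_rebound / h_drop * 100
= 143.4 / 498 * 100
= 28.8%

28.8%


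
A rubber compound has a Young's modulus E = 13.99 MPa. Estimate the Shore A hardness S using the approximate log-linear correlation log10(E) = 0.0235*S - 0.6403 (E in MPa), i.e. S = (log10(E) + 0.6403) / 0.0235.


log10(E) = 0.0235*S - 0.6403  =>  S = (log10(E) + 0.6403) / 0.0235
log10(13.99) = 1.145818
S = (1.145818 + 0.6403) / 0.0235 = 1.786118 / 0.0235
S = 76.0

Shore A = 76.0


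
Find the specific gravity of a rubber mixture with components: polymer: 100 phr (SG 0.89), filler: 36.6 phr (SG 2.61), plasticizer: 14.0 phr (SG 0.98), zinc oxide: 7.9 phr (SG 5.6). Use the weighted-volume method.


Sum of weights = 158.5
Volume contributions:
  polymer: 100/0.89 = 112.3596
  filler: 36.6/2.61 = 14.0230
  plasticizer: 14.0/0.98 = 14.2857
  zinc oxide: 7.9/5.6 = 1.4107
Sum of volumes = 142.0790
SG = 158.5 / 142.0790 = 1.116

SG = 1.116


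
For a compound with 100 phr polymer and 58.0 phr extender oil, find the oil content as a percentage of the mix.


Oil % = oil / (100 + oil) * 100
= 58.0 / (100 + 58.0) * 100
= 58.0 / 158.0 * 100
= 36.71%

36.71%


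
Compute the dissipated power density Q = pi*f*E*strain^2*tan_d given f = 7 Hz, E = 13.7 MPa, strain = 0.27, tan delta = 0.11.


Q = pi * f * E * strain^2 * tan_d
= pi * 7 * 13.7 * 0.27^2 * 0.11
= pi * 7 * 13.7 * 0.0729 * 0.11
= 2.4160

Q = 2.4160


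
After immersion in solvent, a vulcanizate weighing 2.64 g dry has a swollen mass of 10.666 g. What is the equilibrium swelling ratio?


Q = W_swollen / W_dry
Q = 10.666 / 2.64
Q = 4.04

Q = 4.04


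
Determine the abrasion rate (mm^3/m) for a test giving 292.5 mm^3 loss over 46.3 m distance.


Rate = volume_loss / distance
= 292.5 / 46.3
= 6.317 mm^3/m

6.317 mm^3/m


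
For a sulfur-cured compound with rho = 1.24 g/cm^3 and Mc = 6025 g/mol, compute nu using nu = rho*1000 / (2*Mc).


nu = rho * 1000 / (2 * Mc)
nu = 1.24 * 1000 / (2 * 6025)
nu = 1240.0 / 12050
nu = 0.1029 mol/L

0.1029 mol/L


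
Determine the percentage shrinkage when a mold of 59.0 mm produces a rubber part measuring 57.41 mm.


Shrinkage = (mold - part) / mold * 100
= (59.0 - 57.41) / 59.0 * 100
= 1.59 / 59.0 * 100
= 2.69%

2.69%


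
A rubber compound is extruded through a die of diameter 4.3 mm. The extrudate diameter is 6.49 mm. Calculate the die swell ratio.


Die swell ratio = D_extrudate / D_die
= 6.49 / 4.3
= 1.509

Die swell = 1.509


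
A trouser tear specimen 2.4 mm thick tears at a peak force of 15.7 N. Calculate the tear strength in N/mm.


Tear strength = force / thickness
= 15.7 / 2.4
= 6.54 N/mm

6.54 N/mm


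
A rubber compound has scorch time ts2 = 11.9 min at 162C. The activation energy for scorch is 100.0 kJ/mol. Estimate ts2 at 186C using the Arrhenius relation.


Convert temperatures: T1 = 162 + 273.15 = 435.15 K, T2 = 186 + 273.15 = 459.15 K
ts2_new = 11.9 * exp(100000 / 8.314 * (1/459.15 - 1/435.15))
1/T2 - 1/T1 = -1.2012e-04
ts2_new = 2.81 min

2.81 min


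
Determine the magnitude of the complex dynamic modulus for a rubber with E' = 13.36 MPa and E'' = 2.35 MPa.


|E*| = sqrt(E'^2 + E''^2)
= sqrt(13.36^2 + 2.35^2)
= sqrt(178.4896 + 5.5225)
= 13.565 MPa

13.565 MPa


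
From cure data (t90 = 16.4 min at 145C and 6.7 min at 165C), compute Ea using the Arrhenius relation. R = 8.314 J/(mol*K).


T1 = 418.15 K, T2 = 438.15 K
1/T1 - 1/T2 = 1.0916e-04
ln(t1/t2) = ln(16.4/6.7) = 0.8952
Ea = 8.314 * 0.8952 / 1.0916e-04 = 68177.6941 J/mol
Ea = 68.18 kJ/mol

68.18 kJ/mol


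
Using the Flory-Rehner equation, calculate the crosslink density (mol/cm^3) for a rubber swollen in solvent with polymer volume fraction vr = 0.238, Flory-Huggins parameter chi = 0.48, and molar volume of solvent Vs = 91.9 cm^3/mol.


ln(1 - vr) = ln(1 - 0.238) = -0.2718
Numerator = -((-0.2718) + 0.238 + 0.48 * 0.238^2) = 0.0066
Denominator = 91.9 * (0.238^(1/3) - 0.238/2) = 46.0157
nu = 0.0066 / 46.0157 = 1.4386e-04 mol/cm^3

1.4386e-04 mol/cm^3


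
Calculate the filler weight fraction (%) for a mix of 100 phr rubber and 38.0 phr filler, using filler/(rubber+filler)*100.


Filler % = filler / (rubber + filler) * 100
= 38.0 / (100 + 38.0) * 100
= 38.0 / 138.0 * 100
= 27.54%

27.54%


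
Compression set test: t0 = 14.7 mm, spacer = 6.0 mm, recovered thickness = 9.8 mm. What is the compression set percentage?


CS = (t0 - recovered) / (t0 - ts) * 100
= (14.7 - 9.8) / (14.7 - 6.0) * 100
= 4.9 / 8.7 * 100
= 56.3%

56.3%


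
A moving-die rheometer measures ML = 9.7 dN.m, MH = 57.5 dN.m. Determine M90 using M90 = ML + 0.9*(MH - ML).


M90 = ML + 0.9 * (MH - ML)
M90 = 9.7 + 0.9 * (57.5 - 9.7)
M90 = 9.7 + 0.9 * 47.8
M90 = 52.72 dN.m

52.72 dN.m


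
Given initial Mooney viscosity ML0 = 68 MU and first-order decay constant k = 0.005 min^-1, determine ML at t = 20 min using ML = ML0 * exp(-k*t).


ML = ML0 * exp(-k * t)
ML = 68 * exp(-0.005 * 20)
ML = 68 * 0.9048
ML = 61.53 MU

61.53 MU


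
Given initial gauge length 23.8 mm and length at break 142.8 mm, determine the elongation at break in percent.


Elongation = (Lf - L0) / L0 * 100
= (142.8 - 23.8) / 23.8 * 100
= 119.0 / 23.8 * 100
= 500.0%

500.0%


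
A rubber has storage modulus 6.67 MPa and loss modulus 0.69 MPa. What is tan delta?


tan delta = E'' / E'
= 0.69 / 6.67
= 0.1034

tan delta = 0.1034


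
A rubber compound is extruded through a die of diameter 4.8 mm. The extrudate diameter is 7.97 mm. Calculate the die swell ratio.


Die swell ratio = D_extrudate / D_die
= 7.97 / 4.8
= 1.66

Die swell = 1.66


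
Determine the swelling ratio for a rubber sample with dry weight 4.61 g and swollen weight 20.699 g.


Q = W_swollen / W_dry
Q = 20.699 / 4.61
Q = 4.49

Q = 4.49


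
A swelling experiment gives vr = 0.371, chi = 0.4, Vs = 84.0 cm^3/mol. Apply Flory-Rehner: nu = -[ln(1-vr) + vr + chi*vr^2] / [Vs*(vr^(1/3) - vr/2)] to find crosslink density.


ln(1 - vr) = ln(1 - 0.371) = -0.4636
Numerator = -((-0.4636) + 0.371 + 0.4 * 0.371^2) = 0.0376
Denominator = 84.0 * (0.371^(1/3) - 0.371/2) = 44.7763
nu = 0.0376 / 44.7763 = 8.3901e-04 mol/cm^3

8.3901e-04 mol/cm^3


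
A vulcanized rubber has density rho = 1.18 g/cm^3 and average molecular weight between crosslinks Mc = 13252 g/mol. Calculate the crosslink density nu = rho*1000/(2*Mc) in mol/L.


nu = rho * 1000 / (2 * Mc)
nu = 1.18 * 1000 / (2 * 13252)
nu = 1180.0 / 26504
nu = 0.0445 mol/L

0.0445 mol/L


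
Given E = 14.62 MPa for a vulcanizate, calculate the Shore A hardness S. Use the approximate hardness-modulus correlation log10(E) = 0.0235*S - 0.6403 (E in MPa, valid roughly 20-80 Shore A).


log10(E) = 0.0235*S - 0.6403  =>  S = (log10(E) + 0.6403) / 0.0235
log10(14.62) = 1.164947
S = (1.164947 + 0.6403) / 0.0235 = 1.805247 / 0.0235
S = 76.8

Shore A = 76.8


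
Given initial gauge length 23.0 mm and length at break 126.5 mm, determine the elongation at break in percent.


Elongation = (Lf - L0) / L0 * 100
= (126.5 - 23.0) / 23.0 * 100
= 103.5 / 23.0 * 100
= 450.0%

450.0%


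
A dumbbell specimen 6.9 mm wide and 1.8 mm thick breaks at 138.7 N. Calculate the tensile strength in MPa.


Area = width * thickness = 6.9 * 1.8 = 12.42 mm^2
TS = force / area = 138.7 / 12.42 = 11.17 MPa

11.17 MPa


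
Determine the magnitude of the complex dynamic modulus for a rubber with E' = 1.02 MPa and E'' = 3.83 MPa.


|E*| = sqrt(E'^2 + E''^2)
= sqrt(1.02^2 + 3.83^2)
= sqrt(1.0404 + 14.6689)
= 3.963 MPa

3.963 MPa


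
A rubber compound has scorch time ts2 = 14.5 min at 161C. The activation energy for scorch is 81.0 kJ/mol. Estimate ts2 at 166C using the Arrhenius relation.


Convert temperatures: T1 = 161 + 273.15 = 434.15 K, T2 = 166 + 273.15 = 439.15 K
ts2_new = 14.5 * exp(81000 / 8.314 * (1/439.15 - 1/434.15))
1/T2 - 1/T1 = -2.6225e-05
ts2_new = 11.23 min

11.23 min


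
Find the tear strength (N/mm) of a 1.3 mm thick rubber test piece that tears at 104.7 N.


Tear strength = force / thickness
= 104.7 / 1.3
= 80.54 N/mm

80.54 N/mm


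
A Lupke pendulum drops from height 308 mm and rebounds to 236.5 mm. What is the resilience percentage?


Resilience = h_rebound / h_drop * 100
= 236.5 / 308 * 100
= 76.8%

76.8%


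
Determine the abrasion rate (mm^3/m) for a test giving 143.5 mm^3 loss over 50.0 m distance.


Rate = volume_loss / distance
= 143.5 / 50.0
= 2.87 mm^3/m

2.87 mm^3/m


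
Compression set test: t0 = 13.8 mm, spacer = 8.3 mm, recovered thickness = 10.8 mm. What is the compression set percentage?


CS = (t0 - recovered) / (t0 - ts) * 100
= (13.8 - 10.8) / (13.8 - 8.3) * 100
= 3.0 / 5.5 * 100
= 54.5%

54.5%


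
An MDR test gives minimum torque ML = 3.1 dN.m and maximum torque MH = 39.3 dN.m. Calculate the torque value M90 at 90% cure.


M90 = ML + 0.9 * (MH - ML)
M90 = 3.1 + 0.9 * (39.3 - 3.1)
M90 = 3.1 + 0.9 * 36.2
M90 = 35.68 dN.m

35.68 dN.m


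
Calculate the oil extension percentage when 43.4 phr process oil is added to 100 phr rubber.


Oil % = oil / (100 + oil) * 100
= 43.4 / (100 + 43.4) * 100
= 43.4 / 143.4 * 100
= 30.26%

30.26%


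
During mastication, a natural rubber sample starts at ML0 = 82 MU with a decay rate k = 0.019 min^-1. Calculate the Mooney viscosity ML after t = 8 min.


ML = ML0 * exp(-k * t)
ML = 82 * exp(-0.019 * 8)
ML = 82 * 0.8590
ML = 70.44 MU

70.44 MU


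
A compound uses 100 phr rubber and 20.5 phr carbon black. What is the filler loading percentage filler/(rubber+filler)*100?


Filler % = filler / (rubber + filler) * 100
= 20.5 / (100 + 20.5) * 100
= 20.5 / 120.5 * 100
= 17.01%

17.01%


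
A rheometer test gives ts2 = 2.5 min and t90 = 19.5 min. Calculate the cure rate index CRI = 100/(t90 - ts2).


CRI = 100 / (t90 - ts2)
= 100 / (19.5 - 2.5)
= 100 / 17.0
= 5.88 min^-1

5.88 min^-1


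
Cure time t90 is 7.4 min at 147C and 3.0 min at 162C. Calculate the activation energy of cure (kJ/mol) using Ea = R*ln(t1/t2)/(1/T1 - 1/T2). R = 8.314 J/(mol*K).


T1 = 420.15 K, T2 = 435.15 K
1/T1 - 1/T2 = 8.2044e-05
ln(t1/t2) = ln(7.4/3.0) = 0.9029
Ea = 8.314 * 0.9029 / 8.2044e-05 = 91492.6568 J/mol
Ea = 91.49 kJ/mol

91.49 kJ/mol


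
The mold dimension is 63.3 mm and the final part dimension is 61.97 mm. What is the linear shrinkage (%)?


Shrinkage = (mold - part) / mold * 100
= (63.3 - 61.97) / 63.3 * 100
= 1.33 / 63.3 * 100
= 2.1%

2.1%


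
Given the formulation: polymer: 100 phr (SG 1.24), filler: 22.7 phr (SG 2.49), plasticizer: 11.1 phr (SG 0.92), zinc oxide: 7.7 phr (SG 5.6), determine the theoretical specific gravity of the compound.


Sum of weights = 141.5
Volume contributions:
  polymer: 100/1.24 = 80.6452
  filler: 22.7/2.49 = 9.1165
  plasticizer: 11.1/0.92 = 12.0652
  zinc oxide: 7.7/5.6 = 1.3750
Sum of volumes = 103.2018
SG = 141.5 / 103.2018 = 1.371

SG = 1.371


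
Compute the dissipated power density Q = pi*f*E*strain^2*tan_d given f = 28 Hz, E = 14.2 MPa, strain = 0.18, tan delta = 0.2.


Q = pi * f * E * strain^2 * tan_d
= pi * 28 * 14.2 * 0.18^2 * 0.2
= pi * 28 * 14.2 * 0.0324 * 0.2
= 8.0942

Q = 8.0942


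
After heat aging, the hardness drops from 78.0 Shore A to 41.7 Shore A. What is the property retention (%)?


Retention = aged / original * 100
= 41.7 / 78.0 * 100
= 53.5%

53.5%


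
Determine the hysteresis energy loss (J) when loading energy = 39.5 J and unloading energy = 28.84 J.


Hysteresis loss = loading - unloading
= 39.5 - 28.84
= 10.66 J

10.66 J


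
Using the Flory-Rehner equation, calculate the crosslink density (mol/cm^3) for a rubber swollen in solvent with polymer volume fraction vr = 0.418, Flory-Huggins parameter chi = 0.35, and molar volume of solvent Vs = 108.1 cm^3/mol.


ln(1 - vr) = ln(1 - 0.418) = -0.5413
Numerator = -((-0.5413) + 0.418 + 0.35 * 0.418^2) = 0.0621
Denominator = 108.1 * (0.418^(1/3) - 0.418/2) = 58.2331
nu = 0.0621 / 58.2331 = 0.0011 mol/cm^3

0.0011 mol/cm^3


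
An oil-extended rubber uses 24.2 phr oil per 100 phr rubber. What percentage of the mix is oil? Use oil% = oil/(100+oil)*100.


Oil % = oil / (100 + oil) * 100
= 24.2 / (100 + 24.2) * 100
= 24.2 / 124.2 * 100
= 19.48%

19.48%


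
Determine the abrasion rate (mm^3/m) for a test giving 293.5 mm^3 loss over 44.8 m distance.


Rate = volume_loss / distance
= 293.5 / 44.8
= 6.551 mm^3/m

6.551 mm^3/m


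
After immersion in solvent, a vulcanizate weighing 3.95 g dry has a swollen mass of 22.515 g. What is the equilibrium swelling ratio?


Q = W_swollen / W_dry
Q = 22.515 / 3.95
Q = 5.7

Q = 5.7


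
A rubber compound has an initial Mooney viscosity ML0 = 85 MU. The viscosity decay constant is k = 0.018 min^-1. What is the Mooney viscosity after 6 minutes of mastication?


ML = ML0 * exp(-k * t)
ML = 85 * exp(-0.018 * 6)
ML = 85 * 0.8976
ML = 76.3 MU

76.3 MU


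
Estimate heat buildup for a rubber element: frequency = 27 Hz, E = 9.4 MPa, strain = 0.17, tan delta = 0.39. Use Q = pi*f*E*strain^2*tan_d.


Q = pi * f * E * strain^2 * tan_d
= pi * 27 * 9.4 * 0.17^2 * 0.39
= pi * 27 * 9.4 * 0.0289 * 0.39
= 8.9868

Q = 8.9868


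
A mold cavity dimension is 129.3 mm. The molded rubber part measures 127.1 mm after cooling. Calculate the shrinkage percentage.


Shrinkage = (mold - part) / mold * 100
= (129.3 - 127.1) / 129.3 * 100
= 2.2 / 129.3 * 100
= 1.7%

1.7%


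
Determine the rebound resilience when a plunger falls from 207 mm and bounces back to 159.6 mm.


Resilience = h_rebound / h_drop * 100
= 159.6 / 207 * 100
= 77.1%

77.1%


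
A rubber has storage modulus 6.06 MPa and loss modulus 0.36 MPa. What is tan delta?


tan delta = E'' / E'
= 0.36 / 6.06
= 0.0594

tan delta = 0.0594


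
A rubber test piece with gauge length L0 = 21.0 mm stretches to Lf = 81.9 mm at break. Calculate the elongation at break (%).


Elongation = (Lf - L0) / L0 * 100
= (81.9 - 21.0) / 21.0 * 100
= 60.9 / 21.0 * 100
= 290.0%

290.0%


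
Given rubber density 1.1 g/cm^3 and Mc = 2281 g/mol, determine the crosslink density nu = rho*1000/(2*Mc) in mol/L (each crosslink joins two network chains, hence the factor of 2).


nu = rho * 1000 / (2 * Mc)
nu = 1.1 * 1000 / (2 * 2281)
nu = 1100.0 / 4562
nu = 0.2411 mol/L

0.2411 mol/L


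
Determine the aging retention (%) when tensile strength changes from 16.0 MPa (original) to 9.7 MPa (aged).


Retention = aged / original * 100
= 9.7 / 16.0 * 100
= 60.6%

60.6%


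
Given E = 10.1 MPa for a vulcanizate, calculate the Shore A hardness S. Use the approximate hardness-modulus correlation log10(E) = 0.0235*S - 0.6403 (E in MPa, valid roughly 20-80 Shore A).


log10(E) = 0.0235*S - 0.6403  =>  S = (log10(E) + 0.6403) / 0.0235
log10(10.1) = 1.004321
S = (1.004321 + 0.6403) / 0.0235 = 1.644621 / 0.0235
S = 70.0

Shore A = 70.0


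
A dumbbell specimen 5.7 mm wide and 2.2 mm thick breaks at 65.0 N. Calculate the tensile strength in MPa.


Area = width * thickness = 5.7 * 2.2 = 12.54 mm^2
TS = force / area = 65.0 / 12.54 = 5.18 MPa

5.18 MPa


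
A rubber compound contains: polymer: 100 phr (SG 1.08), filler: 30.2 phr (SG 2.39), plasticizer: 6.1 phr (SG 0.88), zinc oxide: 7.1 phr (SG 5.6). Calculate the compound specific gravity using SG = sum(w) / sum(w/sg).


Sum of weights = 143.4
Volume contributions:
  polymer: 100/1.08 = 92.5926
  filler: 30.2/2.39 = 12.6360
  plasticizer: 6.1/0.88 = 6.9318
  zinc oxide: 7.1/5.6 = 1.2679
Sum of volumes = 113.4283
SG = 143.4 / 113.4283 = 1.264

SG = 1.264


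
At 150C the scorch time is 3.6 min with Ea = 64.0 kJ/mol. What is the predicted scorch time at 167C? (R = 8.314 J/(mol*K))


Convert temperatures: T1 = 150 + 273.15 = 423.15 K, T2 = 167 + 273.15 = 440.15 K
ts2_new = 3.6 * exp(64000 / 8.314 * (1/440.15 - 1/423.15))
1/T2 - 1/T1 = -9.1275e-05
ts2_new = 1.78 min

1.78 min


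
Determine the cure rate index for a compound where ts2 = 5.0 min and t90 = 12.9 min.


CRI = 100 / (t90 - ts2)
= 100 / (12.9 - 5.0)
= 100 / 7.9
= 12.66 min^-1

12.66 min^-1


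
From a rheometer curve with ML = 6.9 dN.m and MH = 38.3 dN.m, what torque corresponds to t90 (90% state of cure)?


M90 = ML + 0.9 * (MH - ML)
M90 = 6.9 + 0.9 * (38.3 - 6.9)
M90 = 6.9 + 0.9 * 31.4
M90 = 35.16 dN.m

35.16 dN.m


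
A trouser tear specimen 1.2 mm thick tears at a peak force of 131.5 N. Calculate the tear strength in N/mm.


Tear strength = force / thickness
= 131.5 / 1.2
= 109.58 N/mm

109.58 N/mm


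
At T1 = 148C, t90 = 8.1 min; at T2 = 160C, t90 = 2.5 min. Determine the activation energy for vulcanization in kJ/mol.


T1 = 421.15 K, T2 = 433.15 K
1/T1 - 1/T2 = 6.5782e-05
ln(t1/t2) = ln(8.1/2.5) = 1.1756
Ea = 8.314 * 1.1756 / 6.5782e-05 = 148577.6971 J/mol
Ea = 148.58 kJ/mol

148.58 kJ/mol


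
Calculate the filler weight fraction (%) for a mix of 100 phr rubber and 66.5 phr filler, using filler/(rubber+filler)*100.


Filler % = filler / (rubber + filler) * 100
= 66.5 / (100 + 66.5) * 100
= 66.5 / 166.5 * 100
= 39.94%

39.94%


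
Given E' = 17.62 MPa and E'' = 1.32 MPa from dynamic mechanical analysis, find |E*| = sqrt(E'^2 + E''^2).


|E*| = sqrt(E'^2 + E''^2)
= sqrt(17.62^2 + 1.32^2)
= sqrt(310.4644 + 1.7424)
= 17.669 MPa

17.669 MPa


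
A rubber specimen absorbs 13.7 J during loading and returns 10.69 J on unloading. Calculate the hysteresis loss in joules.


Hysteresis loss = loading - unloading
= 13.7 - 10.69
= 3.01 J

3.01 J


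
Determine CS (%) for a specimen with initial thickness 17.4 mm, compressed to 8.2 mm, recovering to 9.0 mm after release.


CS = (t0 - recovered) / (t0 - ts) * 100
= (17.4 - 9.0) / (17.4 - 8.2) * 100
= 8.4 / 9.2 * 100
= 91.3%

91.3%


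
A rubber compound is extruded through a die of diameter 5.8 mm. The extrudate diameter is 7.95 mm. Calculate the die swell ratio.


Die swell ratio = D_extrudate / D_die
= 7.95 / 5.8
= 1.371

Die swell = 1.371


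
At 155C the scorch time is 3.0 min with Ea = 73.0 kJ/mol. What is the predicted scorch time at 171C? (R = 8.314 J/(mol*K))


Convert temperatures: T1 = 155 + 273.15 = 428.15 K, T2 = 171 + 273.15 = 444.15 K
ts2_new = 3.0 * exp(73000 / 8.314 * (1/444.15 - 1/428.15))
1/T2 - 1/T1 = -8.4138e-05
ts2_new = 1.43 min

1.43 min


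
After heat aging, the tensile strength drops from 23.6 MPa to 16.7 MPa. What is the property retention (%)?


Retention = aged / original * 100
= 16.7 / 23.6 * 100
= 70.8%

70.8%


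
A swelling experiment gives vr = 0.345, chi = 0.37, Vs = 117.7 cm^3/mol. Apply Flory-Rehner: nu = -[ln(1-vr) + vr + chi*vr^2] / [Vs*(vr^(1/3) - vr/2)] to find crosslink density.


ln(1 - vr) = ln(1 - 0.345) = -0.4231
Numerator = -((-0.4231) + 0.345 + 0.37 * 0.345^2) = 0.0341
Denominator = 117.7 * (0.345^(1/3) - 0.345/2) = 62.2466
nu = 0.0341 / 62.2466 = 5.4751e-04 mol/cm^3

5.4751e-04 mol/cm^3


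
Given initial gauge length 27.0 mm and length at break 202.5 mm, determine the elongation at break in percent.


Elongation = (Lf - L0) / L0 * 100
= (202.5 - 27.0) / 27.0 * 100
= 175.5 / 27.0 * 100
= 650.0%

650.0%


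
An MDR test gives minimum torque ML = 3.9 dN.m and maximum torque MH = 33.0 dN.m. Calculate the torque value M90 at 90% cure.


M90 = ML + 0.9 * (MH - ML)
M90 = 3.9 + 0.9 * (33.0 - 3.9)
M90 = 3.9 + 0.9 * 29.1
M90 = 30.09 dN.m

30.09 dN.m


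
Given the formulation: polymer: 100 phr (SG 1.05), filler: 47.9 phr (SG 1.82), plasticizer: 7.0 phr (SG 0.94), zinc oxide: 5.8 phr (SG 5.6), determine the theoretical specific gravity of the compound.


Sum of weights = 160.7
Volume contributions:
  polymer: 100/1.05 = 95.2381
  filler: 47.9/1.82 = 26.3187
  plasticizer: 7.0/0.94 = 7.4468
  zinc oxide: 5.8/5.6 = 1.0357
Sum of volumes = 130.0393
SG = 160.7 / 130.0393 = 1.236

SG = 1.236


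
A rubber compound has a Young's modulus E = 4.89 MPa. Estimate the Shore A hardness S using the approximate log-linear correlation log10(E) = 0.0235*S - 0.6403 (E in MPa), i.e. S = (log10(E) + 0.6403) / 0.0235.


log10(E) = 0.0235*S - 0.6403  =>  S = (log10(E) + 0.6403) / 0.0235
log10(4.89) = 0.689309
S = (0.689309 + 0.6403) / 0.0235 = 1.329609 / 0.0235
S = 56.6

Shore A = 56.6


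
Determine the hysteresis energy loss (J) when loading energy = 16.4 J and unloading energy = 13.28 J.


Hysteresis loss = loading - unloading
= 16.4 - 13.28
= 3.12 J

3.12 J


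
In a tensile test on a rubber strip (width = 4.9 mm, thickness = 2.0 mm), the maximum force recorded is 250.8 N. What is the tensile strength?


Area = width * thickness = 4.9 * 2.0 = 9.8 mm^2
TS = force / area = 250.8 / 9.8 = 25.59 MPa

25.59 MPa


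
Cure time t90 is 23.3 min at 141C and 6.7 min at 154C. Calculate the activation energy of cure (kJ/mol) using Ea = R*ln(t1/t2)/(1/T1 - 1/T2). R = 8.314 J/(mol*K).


T1 = 414.15 K, T2 = 427.15 K
1/T1 - 1/T2 = 7.3486e-05
ln(t1/t2) = ln(23.3/6.7) = 1.2463
Ea = 8.314 * 1.2463 / 7.3486e-05 = 141007.8565 J/mol
Ea = 141.01 kJ/mol

141.01 kJ/mol


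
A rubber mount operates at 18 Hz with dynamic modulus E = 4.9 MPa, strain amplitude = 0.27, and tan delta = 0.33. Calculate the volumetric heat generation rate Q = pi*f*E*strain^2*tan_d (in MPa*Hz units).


Q = pi * f * E * strain^2 * tan_d
= pi * 18 * 4.9 * 0.27^2 * 0.33
= pi * 18 * 4.9 * 0.0729 * 0.33
= 6.6659

Q = 6.6659


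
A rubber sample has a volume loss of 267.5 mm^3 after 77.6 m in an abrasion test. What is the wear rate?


Rate = volume_loss / distance
= 267.5 / 77.6
= 3.447 mm^3/m

3.447 mm^3/m


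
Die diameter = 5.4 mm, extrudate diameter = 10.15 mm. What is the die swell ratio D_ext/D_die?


Die swell ratio = D_extrudate / D_die
= 10.15 / 5.4
= 1.88

Die swell = 1.88


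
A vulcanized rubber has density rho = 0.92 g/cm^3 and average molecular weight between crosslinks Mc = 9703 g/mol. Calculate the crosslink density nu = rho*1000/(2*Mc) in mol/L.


nu = rho * 1000 / (2 * Mc)
nu = 0.92 * 1000 / (2 * 9703)
nu = 920.0 / 19406
nu = 0.0474 mol/L

0.0474 mol/L


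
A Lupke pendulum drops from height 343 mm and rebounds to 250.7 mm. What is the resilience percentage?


Resilience = h_rebound / h_drop * 100
= 250.7 / 343 * 100
= 73.1%

73.1%


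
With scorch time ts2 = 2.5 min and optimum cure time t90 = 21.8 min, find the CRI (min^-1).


CRI = 100 / (t90 - ts2)
= 100 / (21.8 - 2.5)
= 100 / 19.3
= 5.18 min^-1

5.18 min^-1


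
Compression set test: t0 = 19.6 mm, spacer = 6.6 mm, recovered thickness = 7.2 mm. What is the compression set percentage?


CS = (t0 - recovered) / (t0 - ts) * 100
= (19.6 - 7.2) / (19.6 - 6.6) * 100
= 12.4 / 13.0 * 100
= 95.4%

95.4%


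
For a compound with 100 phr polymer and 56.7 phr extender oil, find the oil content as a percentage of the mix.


Oil % = oil / (100 + oil) * 100
= 56.7 / (100 + 56.7) * 100
= 56.7 / 156.7 * 100
= 36.18%

36.18%


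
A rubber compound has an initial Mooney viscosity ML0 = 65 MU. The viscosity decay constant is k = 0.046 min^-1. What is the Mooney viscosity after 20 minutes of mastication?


ML = ML0 * exp(-k * t)
ML = 65 * exp(-0.046 * 20)
ML = 65 * 0.3985
ML = 25.9 MU

25.9 MU


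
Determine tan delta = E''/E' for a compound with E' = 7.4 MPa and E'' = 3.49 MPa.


tan delta = E'' / E'
= 3.49 / 7.4
= 0.4716

tan delta = 0.4716


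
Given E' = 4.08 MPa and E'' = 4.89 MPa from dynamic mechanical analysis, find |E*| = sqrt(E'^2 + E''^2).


|E*| = sqrt(E'^2 + E''^2)
= sqrt(4.08^2 + 4.89^2)
= sqrt(16.6464 + 23.9121)
= 6.369 MPa

6.369 MPa


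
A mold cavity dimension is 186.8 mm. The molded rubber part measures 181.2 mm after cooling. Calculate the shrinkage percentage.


Shrinkage = (mold - part) / mold * 100
= (186.8 - 181.2) / 186.8 * 100
= 5.6 / 186.8 * 100
= 3.0%

3.0%


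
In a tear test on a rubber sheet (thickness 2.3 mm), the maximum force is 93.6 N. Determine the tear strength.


Tear strength = force / thickness
= 93.6 / 2.3
= 40.7 N/mm

40.7 N/mm


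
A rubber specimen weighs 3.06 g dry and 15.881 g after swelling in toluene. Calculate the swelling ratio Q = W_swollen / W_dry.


Q = W_swollen / W_dry
Q = 15.881 / 3.06
Q = 5.19

Q = 5.19


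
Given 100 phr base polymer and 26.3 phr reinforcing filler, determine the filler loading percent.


Filler % = filler / (rubber + filler) * 100
= 26.3 / (100 + 26.3) * 100
= 26.3 / 126.3 * 100
= 20.82%

20.82%


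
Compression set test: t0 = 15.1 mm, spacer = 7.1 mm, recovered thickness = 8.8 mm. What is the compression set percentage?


CS = (t0 - recovered) / (t0 - ts) * 100
= (15.1 - 8.8) / (15.1 - 7.1) * 100
= 6.3 / 8.0 * 100
= 78.8%

78.8%


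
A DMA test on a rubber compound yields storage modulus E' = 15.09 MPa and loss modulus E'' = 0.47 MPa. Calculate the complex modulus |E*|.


|E*| = sqrt(E'^2 + E''^2)
= sqrt(15.09^2 + 0.47^2)
= sqrt(227.7081 + 0.2209)
= 15.097 MPa

15.097 MPa


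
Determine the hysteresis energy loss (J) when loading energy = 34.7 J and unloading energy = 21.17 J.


Hysteresis loss = loading - unloading
= 34.7 - 21.17
= 13.53 J

13.53 J


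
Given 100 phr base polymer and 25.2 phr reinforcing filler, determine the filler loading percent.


Filler % = filler / (rubber + filler) * 100
= 25.2 / (100 + 25.2) * 100
= 25.2 / 125.2 * 100
= 20.13%

20.13%


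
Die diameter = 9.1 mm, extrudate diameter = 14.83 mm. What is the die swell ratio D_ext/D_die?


Die swell ratio = D_extrudate / D_die
= 14.83 / 9.1
= 1.63

Die swell = 1.63


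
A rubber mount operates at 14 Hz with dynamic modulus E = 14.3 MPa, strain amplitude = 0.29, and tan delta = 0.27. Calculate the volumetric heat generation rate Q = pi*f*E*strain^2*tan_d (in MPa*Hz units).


Q = pi * f * E * strain^2 * tan_d
= pi * 14 * 14.3 * 0.29^2 * 0.27
= pi * 14 * 14.3 * 0.0841 * 0.27
= 14.2815

Q = 14.2815


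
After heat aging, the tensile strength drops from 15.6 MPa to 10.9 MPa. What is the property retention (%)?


Retention = aged / original * 100
= 10.9 / 15.6 * 100
= 69.9%

69.9%


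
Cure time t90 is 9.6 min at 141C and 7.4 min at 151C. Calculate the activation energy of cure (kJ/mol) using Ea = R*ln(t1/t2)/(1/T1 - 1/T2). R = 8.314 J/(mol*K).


T1 = 414.15 K, T2 = 424.15 K
1/T1 - 1/T2 = 5.6928e-05
ln(t1/t2) = ln(9.6/7.4) = 0.2603
Ea = 8.314 * 0.2603 / 5.6928e-05 = 38013.0857 J/mol
Ea = 38.01 kJ/mol

38.01 kJ/mol


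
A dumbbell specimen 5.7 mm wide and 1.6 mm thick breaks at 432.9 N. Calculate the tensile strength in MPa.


Area = width * thickness = 5.7 * 1.6 = 9.12 mm^2
TS = force / area = 432.9 / 9.12 = 47.47 MPa

47.47 MPa


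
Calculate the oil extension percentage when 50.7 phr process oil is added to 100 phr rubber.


Oil % = oil / (100 + oil) * 100
= 50.7 / (100 + 50.7) * 100
= 50.7 / 150.7 * 100
= 33.64%

33.64%


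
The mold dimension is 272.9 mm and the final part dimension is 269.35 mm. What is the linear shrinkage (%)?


Shrinkage = (mold - part) / mold * 100
= (272.9 - 269.35) / 272.9 * 100
= 3.55 / 272.9 * 100
= 1.3%

1.3%


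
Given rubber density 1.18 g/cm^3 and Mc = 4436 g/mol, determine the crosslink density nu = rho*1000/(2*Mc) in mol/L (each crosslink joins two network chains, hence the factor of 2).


nu = rho * 1000 / (2 * Mc)
nu = 1.18 * 1000 / (2 * 4436)
nu = 1180.0 / 8872
nu = 0.1330 mol/L

0.1330 mol/L


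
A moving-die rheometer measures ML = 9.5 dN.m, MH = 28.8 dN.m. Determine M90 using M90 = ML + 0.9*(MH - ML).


M90 = ML + 0.9 * (MH - ML)
M90 = 9.5 + 0.9 * (28.8 - 9.5)
M90 = 9.5 + 0.9 * 19.3
M90 = 26.87 dN.m

26.87 dN.m


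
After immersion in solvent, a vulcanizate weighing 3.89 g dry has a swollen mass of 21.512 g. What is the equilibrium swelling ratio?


Q = W_swollen / W_dry
Q = 21.512 / 3.89
Q = 5.53

Q = 5.53


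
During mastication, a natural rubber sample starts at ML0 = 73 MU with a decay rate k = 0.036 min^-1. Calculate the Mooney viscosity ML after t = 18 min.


ML = ML0 * exp(-k * t)
ML = 73 * exp(-0.036 * 18)
ML = 73 * 0.5231
ML = 38.19 MU

38.19 MU


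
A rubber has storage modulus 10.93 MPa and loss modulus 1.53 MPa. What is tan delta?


tan delta = E'' / E'
= 1.53 / 10.93
= 0.14

tan delta = 0.14


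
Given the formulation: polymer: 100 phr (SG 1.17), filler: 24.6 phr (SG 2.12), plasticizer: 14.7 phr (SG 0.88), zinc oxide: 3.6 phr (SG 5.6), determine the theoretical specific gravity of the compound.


Sum of weights = 142.9
Volume contributions:
  polymer: 100/1.17 = 85.4701
  filler: 24.6/2.12 = 11.6038
  plasticizer: 14.7/0.88 = 16.7045
  zinc oxide: 3.6/5.6 = 0.6429
Sum of volumes = 114.4213
SG = 142.9 / 114.4213 = 1.249

SG = 1.249


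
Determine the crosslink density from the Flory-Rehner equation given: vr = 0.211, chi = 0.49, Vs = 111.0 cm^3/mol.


ln(1 - vr) = ln(1 - 0.211) = -0.2370
Numerator = -((-0.2370) + 0.211 + 0.49 * 0.211^2) = 0.0042
Denominator = 111.0 * (0.211^(1/3) - 0.211/2) = 54.3716
nu = 0.0042 / 54.3716 = 7.6762e-05 mol/cm^3

7.6762e-05 mol/cm^3


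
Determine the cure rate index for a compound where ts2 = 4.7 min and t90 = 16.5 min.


CRI = 100 / (t90 - ts2)
= 100 / (16.5 - 4.7)
= 100 / 11.8
= 8.47 min^-1

8.47 min^-1


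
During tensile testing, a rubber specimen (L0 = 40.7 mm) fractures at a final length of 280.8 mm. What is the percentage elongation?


Elongation = (Lf - L0) / L0 * 100
= (280.8 - 40.7) / 40.7 * 100
= 240.1 / 40.7 * 100
= 589.9%

589.9%


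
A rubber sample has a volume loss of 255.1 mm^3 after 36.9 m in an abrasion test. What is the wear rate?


Rate = volume_loss / distance
= 255.1 / 36.9
= 6.913 mm^3/m

6.913 mm^3/m


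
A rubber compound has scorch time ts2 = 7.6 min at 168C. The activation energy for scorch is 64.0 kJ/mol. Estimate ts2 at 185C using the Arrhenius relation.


Convert temperatures: T1 = 168 + 273.15 = 441.15 K, T2 = 185 + 273.15 = 458.15 K
ts2_new = 7.6 * exp(64000 / 8.314 * (1/458.15 - 1/441.15))
1/T2 - 1/T1 = -8.4111e-05
ts2_new = 3.98 min

3.98 min


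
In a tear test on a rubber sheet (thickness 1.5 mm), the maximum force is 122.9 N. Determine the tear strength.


Tear strength = force / thickness
= 122.9 / 1.5
= 81.93 N/mm

81.93 N/mm


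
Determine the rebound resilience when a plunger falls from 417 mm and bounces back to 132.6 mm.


Resilience = h_rebound / h_drop * 100
= 132.6 / 417 * 100
= 31.8%

31.8%


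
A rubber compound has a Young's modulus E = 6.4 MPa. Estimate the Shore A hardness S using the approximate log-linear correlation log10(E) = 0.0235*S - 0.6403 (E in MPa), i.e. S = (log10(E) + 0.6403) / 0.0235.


log10(E) = 0.0235*S - 0.6403  =>  S = (log10(E) + 0.6403) / 0.0235
log10(6.4) = 0.806180
S = (0.806180 + 0.6403) / 0.0235 = 1.446480 / 0.0235
S = 61.6

Shore A = 61.6


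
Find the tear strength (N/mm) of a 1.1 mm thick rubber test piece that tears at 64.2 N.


Tear strength = force / thickness
= 64.2 / 1.1
= 58.36 N/mm

58.36 N/mm


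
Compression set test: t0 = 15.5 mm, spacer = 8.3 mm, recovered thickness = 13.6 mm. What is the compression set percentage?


CS = (t0 - recovered) / (t0 - ts) * 100
= (15.5 - 13.6) / (15.5 - 8.3) * 100
= 1.9 / 7.2 * 100
= 26.4%

26.4%


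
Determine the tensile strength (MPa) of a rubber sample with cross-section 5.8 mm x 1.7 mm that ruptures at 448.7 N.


Area = width * thickness = 5.8 * 1.7 = 9.86 mm^2
TS = force / area = 448.7 / 9.86 = 45.51 MPa

45.51 MPa


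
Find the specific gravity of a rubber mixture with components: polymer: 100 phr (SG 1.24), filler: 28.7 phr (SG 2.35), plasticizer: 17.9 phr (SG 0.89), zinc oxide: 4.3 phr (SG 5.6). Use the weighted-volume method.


Sum of weights = 150.9
Volume contributions:
  polymer: 100/1.24 = 80.6452
  filler: 28.7/2.35 = 12.2128
  plasticizer: 17.9/0.89 = 20.1124
  zinc oxide: 4.3/5.6 = 0.7679
Sum of volumes = 113.7381
SG = 150.9 / 113.7381 = 1.327

SG = 1.327


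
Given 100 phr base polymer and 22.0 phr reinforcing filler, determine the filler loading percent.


Filler % = filler / (rubber + filler) * 100
= 22.0 / (100 + 22.0) * 100
= 22.0 / 122.0 * 100
= 18.03%

18.03%


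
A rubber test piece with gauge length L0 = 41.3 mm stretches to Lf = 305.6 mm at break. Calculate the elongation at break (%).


Elongation = (Lf - L0) / L0 * 100
= (305.6 - 41.3) / 41.3 * 100
= 264.3 / 41.3 * 100
= 640.0%

640.0%


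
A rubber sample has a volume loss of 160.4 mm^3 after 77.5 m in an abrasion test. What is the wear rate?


Rate = volume_loss / distance
= 160.4 / 77.5
= 2.07 mm^3/m

2.07 mm^3/m


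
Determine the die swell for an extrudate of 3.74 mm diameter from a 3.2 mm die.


Die swell ratio = D_extrudate / D_die
= 3.74 / 3.2
= 1.169

Die swell = 1.169


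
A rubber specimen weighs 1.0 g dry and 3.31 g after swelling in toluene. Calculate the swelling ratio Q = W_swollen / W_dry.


Q = W_swollen / W_dry
Q = 3.31 / 1.0
Q = 3.31

Q = 3.31


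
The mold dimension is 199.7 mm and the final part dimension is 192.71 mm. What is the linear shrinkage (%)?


Shrinkage = (mold - part) / mold * 100
= (199.7 - 192.71) / 199.7 * 100
= 6.99 / 199.7 * 100
= 3.5%

3.5%


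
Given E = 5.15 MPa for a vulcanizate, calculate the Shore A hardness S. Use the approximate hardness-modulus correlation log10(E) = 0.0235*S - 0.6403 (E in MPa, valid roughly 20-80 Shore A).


log10(E) = 0.0235*S - 0.6403  =>  S = (log10(E) + 0.6403) / 0.0235
log10(5.15) = 0.711807
S = (0.711807 + 0.6403) / 0.0235 = 1.352107 / 0.0235
S = 57.5

Shore A = 57.5


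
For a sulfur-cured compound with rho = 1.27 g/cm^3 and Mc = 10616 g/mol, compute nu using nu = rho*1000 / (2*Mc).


nu = rho * 1000 / (2 * Mc)
nu = 1.27 * 1000 / (2 * 10616)
nu = 1270.0 / 21232
nu = 0.0598 mol/L

0.0598 mol/L


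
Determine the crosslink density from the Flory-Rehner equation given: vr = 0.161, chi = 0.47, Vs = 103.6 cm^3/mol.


ln(1 - vr) = ln(1 - 0.161) = -0.1755
Numerator = -((-0.1755) + 0.161 + 0.47 * 0.161^2) = 0.0024
Denominator = 103.6 * (0.161^(1/3) - 0.161/2) = 48.0199
nu = 0.0024 / 48.0199 = 4.9182e-05 mol/cm^3

4.9182e-05 mol/cm^3


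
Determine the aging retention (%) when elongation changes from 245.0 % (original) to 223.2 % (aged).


Retention = aged / original * 100
= 223.2 / 245.0 * 100
= 91.1%

91.1%


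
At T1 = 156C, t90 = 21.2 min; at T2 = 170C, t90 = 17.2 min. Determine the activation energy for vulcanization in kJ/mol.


T1 = 429.15 K, T2 = 443.15 K
1/T1 - 1/T2 = 7.3615e-05
ln(t1/t2) = ln(21.2/17.2) = 0.2091
Ea = 8.314 * 0.2091 / 7.3615e-05 = 23614.5053 J/mol
Ea = 23.61 kJ/mol

23.61 kJ/mol


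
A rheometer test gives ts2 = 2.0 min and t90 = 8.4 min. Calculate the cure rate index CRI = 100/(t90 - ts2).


CRI = 100 / (t90 - ts2)
= 100 / (8.4 - 2.0)
= 100 / 6.4
= 15.62 min^-1

15.62 min^-1


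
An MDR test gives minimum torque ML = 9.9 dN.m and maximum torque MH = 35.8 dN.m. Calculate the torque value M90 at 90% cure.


M90 = ML + 0.9 * (MH - ML)
M90 = 9.9 + 0.9 * (35.8 - 9.9)
M90 = 9.9 + 0.9 * 25.9
M90 = 33.21 dN.m

33.21 dN.m


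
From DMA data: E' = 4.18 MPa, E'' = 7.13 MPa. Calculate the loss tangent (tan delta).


tan delta = E'' / E'
= 7.13 / 4.18
= 1.7057

tan delta = 1.7057


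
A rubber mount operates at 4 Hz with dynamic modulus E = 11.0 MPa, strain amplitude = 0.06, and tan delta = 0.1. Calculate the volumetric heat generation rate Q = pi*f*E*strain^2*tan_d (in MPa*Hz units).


Q = pi * f * E * strain^2 * tan_d
= pi * 4 * 11.0 * 0.06^2 * 0.1
= pi * 4 * 11.0 * 0.0036 * 0.1
= 0.0498

Q = 0.0498


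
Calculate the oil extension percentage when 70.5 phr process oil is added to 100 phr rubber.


Oil % = oil / (100 + oil) * 100
= 70.5 / (100 + 70.5) * 100
= 70.5 / 170.5 * 100
= 41.35%

41.35%


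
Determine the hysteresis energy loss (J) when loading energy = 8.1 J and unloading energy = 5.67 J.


Hysteresis loss = loading - unloading
= 8.1 - 5.67
= 2.43 J

2.43 J


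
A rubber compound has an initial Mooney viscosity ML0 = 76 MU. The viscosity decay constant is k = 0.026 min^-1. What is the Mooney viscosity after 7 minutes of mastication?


ML = ML0 * exp(-k * t)
ML = 76 * exp(-0.026 * 7)
ML = 76 * 0.8336
ML = 63.35 MU

63.35 MU


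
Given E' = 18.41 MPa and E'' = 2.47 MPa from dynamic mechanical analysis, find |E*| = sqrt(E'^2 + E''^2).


|E*| = sqrt(E'^2 + E''^2)
= sqrt(18.41^2 + 2.47^2)
= sqrt(338.9281 + 6.1009)
= 18.575 MPa

18.575 MPa


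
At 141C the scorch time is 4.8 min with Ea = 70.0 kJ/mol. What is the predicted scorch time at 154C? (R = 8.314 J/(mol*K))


Convert temperatures: T1 = 141 + 273.15 = 414.15 K, T2 = 154 + 273.15 = 427.15 K
ts2_new = 4.8 * exp(70000 / 8.314 * (1/427.15 - 1/414.15))
1/T2 - 1/T1 = -7.3486e-05
ts2_new = 2.59 min

2.59 min


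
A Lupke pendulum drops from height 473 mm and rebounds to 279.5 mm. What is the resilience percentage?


Resilience = h_rebound / h_drop * 100
= 279.5 / 473 * 100
= 59.1%

59.1%


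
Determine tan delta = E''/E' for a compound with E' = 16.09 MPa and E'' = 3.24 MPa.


tan delta = E'' / E'
= 3.24 / 16.09
= 0.2014

tan delta = 0.2014


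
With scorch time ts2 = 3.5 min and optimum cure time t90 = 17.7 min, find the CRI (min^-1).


CRI = 100 / (t90 - ts2)
= 100 / (17.7 - 3.5)
= 100 / 14.2
= 7.04 min^-1

7.04 min^-1


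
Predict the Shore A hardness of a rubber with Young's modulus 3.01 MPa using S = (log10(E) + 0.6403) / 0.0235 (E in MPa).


log10(E) = 0.0235*S - 0.6403  =>  S = (log10(E) + 0.6403) / 0.0235
log10(3.01) = 0.478566
S = (0.478566 + 0.6403) / 0.0235 = 1.118866 / 0.0235
S = 47.6

Shore A = 47.6


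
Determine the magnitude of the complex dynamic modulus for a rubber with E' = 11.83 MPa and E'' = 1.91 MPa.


|E*| = sqrt(E'^2 + E''^2)
= sqrt(11.83^2 + 1.91^2)
= sqrt(139.9489 + 3.6481)
= 11.983 MPa

11.983 MPa


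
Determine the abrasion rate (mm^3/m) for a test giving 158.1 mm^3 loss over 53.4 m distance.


Rate = volume_loss / distance
= 158.1 / 53.4
= 2.961 mm^3/m

2.961 mm^3/m


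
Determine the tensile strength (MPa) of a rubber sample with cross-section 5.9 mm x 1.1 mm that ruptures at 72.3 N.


Area = width * thickness = 5.9 * 1.1 = 6.49 mm^2
TS = force / area = 72.3 / 6.49 = 11.14 MPa

11.14 MPa


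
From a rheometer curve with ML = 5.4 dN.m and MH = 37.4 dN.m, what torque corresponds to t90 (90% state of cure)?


M90 = ML + 0.9 * (MH - ML)
M90 = 5.4 + 0.9 * (37.4 - 5.4)
M90 = 5.4 + 0.9 * 32.0
M90 = 34.2 dN.m

34.2 dN.m


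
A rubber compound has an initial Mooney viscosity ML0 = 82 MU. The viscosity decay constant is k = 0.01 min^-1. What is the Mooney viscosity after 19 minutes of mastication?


ML = ML0 * exp(-k * t)
ML = 82 * exp(-0.01 * 19)
ML = 82 * 0.8270
ML = 67.81 MU

67.81 MU


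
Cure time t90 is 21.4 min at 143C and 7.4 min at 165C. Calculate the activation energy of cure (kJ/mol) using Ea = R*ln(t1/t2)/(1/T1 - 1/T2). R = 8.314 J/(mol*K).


T1 = 416.15 K, T2 = 438.15 K
1/T1 - 1/T2 = 1.2066e-04
ln(t1/t2) = ln(21.4/7.4) = 1.0619
Ea = 8.314 * 1.0619 / 1.2066e-04 = 73172.5419 J/mol
Ea = 73.17 kJ/mol

73.17 kJ/mol


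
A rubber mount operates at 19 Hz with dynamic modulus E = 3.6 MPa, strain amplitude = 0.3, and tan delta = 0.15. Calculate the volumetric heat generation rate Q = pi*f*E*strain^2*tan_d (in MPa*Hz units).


Q = pi * f * E * strain^2 * tan_d
= pi * 19 * 3.6 * 0.3^2 * 0.15
= pi * 19 * 3.6 * 0.0900 * 0.15
= 2.9009

Q = 2.9009


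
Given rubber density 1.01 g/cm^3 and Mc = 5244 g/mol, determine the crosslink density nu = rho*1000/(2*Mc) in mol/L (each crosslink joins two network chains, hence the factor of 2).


nu = rho * 1000 / (2 * Mc)
nu = 1.01 * 1000 / (2 * 5244)
nu = 1010.0 / 10488
nu = 0.0963 mol/L

0.0963 mol/L
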